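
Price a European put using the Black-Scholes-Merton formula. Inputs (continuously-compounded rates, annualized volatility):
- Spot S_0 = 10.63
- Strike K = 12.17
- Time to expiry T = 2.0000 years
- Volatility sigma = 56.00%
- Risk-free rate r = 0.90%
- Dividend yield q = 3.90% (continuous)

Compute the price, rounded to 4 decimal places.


Answer: Price = 4.5098

Derivation:
d1 = (ln(S/K) + (r - q + 0.5*sigma^2) * T) / (sigma * sqrt(T)) = 0.14938424
d2 = d1 - sigma * sqrt(T) = -0.64257535
exp(-rT) = 0.98216103; exp(-qT) = 0.92496443
P = K * exp(-rT) * N(-d2) - S_0 * exp(-qT) * N(-d1)
N(-d1) = 0.44062522; N(-d2) = 0.73975016
P = 12.1700 * 0.98216103 * 0.73975016 - 10.6300 * 0.92496443 * 0.44062522 = 4.5098


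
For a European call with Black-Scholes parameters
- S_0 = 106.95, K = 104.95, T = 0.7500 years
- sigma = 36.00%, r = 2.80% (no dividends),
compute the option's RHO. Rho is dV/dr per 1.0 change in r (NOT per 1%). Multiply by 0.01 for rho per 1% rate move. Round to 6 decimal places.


d1 = 0.2837913584; d2 = -0.0279777870
phi(d1) = 0.3831965252; exp(-qT) = 1.0000000000; exp(-rT) = 0.9792189646
N(d2) = 0.4888399338
Rho = K*T*exp(-rT)*N(d2) = 104.9500 * 0.7500 * 0.9792189646 * 0.4888399338 = 37.678204

Answer: Rho = 37.678204


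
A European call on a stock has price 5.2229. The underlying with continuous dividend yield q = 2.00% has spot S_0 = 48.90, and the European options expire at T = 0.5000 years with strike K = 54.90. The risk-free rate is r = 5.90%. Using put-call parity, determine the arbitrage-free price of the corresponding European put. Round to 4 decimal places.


Put-call parity: C - P = S_0 * exp(-qT) - K * exp(-rT).
S_0 * exp(-qT) = 48.9000 * 0.99004983 = 48.41343687
K * exp(-rT) = 54.9000 * 0.97093088 = 53.30410518
P = C - S*exp(-qT) + K*exp(-rT)
P = 5.2229 - 48.41343687 + 53.30410518 = 10.1136

Answer: Put price = 10.1136


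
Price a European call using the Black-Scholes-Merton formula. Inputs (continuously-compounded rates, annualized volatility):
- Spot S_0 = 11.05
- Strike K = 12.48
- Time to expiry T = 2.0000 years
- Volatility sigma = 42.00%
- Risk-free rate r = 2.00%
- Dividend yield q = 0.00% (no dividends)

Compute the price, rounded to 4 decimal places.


d1 = (ln(S/K) + (r - q + 0.5*sigma^2) * T) / (sigma * sqrt(T)) = 0.15944090
d2 = d1 - sigma * sqrt(T) = -0.43452879
exp(-rT) = 0.96078944; exp(-qT) = 1.00000000
C = S_0 * exp(-qT) * N(d1) - K * exp(-rT) * N(d2)
N(d1) = 0.56333924; N(d2) = 0.33195225
C = 11.0500 * 1.00000000 * 0.56333924 - 12.4800 * 0.96078944 * 0.33195225 = 2.2446

Answer: Price = 2.2446


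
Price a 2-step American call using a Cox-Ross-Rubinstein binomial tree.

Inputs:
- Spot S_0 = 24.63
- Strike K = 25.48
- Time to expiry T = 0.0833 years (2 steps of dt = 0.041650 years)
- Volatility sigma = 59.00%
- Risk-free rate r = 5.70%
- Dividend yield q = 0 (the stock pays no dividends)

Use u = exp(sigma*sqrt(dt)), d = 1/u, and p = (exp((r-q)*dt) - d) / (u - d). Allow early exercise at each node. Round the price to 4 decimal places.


Answer: Price = V(0,0) = 1.3417

Derivation:
dt = T/N = 0.041650
u = exp(sigma*sqrt(dt)) = 1.127958; d = 1/u = 0.886558
p = (exp((r-q)*dt) - d) / (u - d) = 0.479780
Discount per step: exp(-r*dt) = 0.997629
Stock lattice S(k, i) with i counting down-moves:
  k=0: S(0,0) = 24.6300
  k=1: S(1,0) = 27.7816; S(1,1) = 21.8359
  k=2: S(2,0) = 31.3365; S(2,1) = 24.6300; S(2,2) = 19.3588
Terminal payoffs V(N, i) = max(S_T - K, 0):
  V(2,0) = 5.856499; V(2,1) = 0.000000; V(2,2) = 0.000000
Backward induction: V(k, i) = exp(-r*dt) * [p * V(k+1, i) + (1-p) * V(k+1, i+1)]; then take max(V_cont, immediate exercise) for American.
  V(1,0) = exp(-r*dt) * [p*5.856499 + (1-p)*0.000000] = 2.803170; exercise = 2.301612; V(1,0) = max -> 2.803170
  V(1,1) = exp(-r*dt) * [p*0.000000 + (1-p)*0.000000] = 0.000000; exercise = 0.000000; V(1,1) = max -> 0.000000
  V(0,0) = exp(-r*dt) * [p*2.803170 + (1-p)*0.000000] = 1.341716; exercise = 0.000000; V(0,0) = max -> 1.341716


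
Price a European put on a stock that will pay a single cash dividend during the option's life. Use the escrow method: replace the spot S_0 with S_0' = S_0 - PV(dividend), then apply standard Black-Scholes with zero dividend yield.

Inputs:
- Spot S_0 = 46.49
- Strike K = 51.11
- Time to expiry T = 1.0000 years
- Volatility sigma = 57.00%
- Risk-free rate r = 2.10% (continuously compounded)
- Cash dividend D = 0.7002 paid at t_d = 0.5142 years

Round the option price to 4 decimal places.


Answer: Price = 13.0035

Derivation:
PV(D) = D * exp(-r * t_d) = 0.7002 * 0.98925989 = 0.69267978
S_0' = S_0 - PV(D) = 46.4900 - 0.69267978 = 45.79732022
d1 = (ln(S_0'/K) + (r + sigma^2/2)*T) / (sigma*sqrt(T)) = 0.12929019
d2 = d1 - sigma*sqrt(T) = -0.44070981
exp(-rT) = 0.97921896
N(-d1) = 0.44856402; N(-d2) = 0.67028845
P = K * exp(-rT) * N(-d2) - S_0' * N(-d1) = 51.1100 * 0.97921896 * 0.67028845 - 45.79732022 * 0.44856402 = 13.0035


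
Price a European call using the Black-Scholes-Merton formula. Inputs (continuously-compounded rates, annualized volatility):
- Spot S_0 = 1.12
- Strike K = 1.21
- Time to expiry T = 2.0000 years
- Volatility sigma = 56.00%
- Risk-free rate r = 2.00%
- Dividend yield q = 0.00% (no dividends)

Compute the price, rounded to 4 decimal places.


d1 = (ln(S/K) + (r - q + 0.5*sigma^2) * T) / (sigma * sqrt(T)) = 0.34889195
d2 = d1 - sigma * sqrt(T) = -0.44306765
exp(-rT) = 0.96078944; exp(-qT) = 1.00000000
C = S_0 * exp(-qT) * N(d1) - K * exp(-rT) * N(d2)
N(d1) = 0.63641478; N(d2) = 0.32885840
C = 1.1200 * 1.00000000 * 0.63641478 - 1.2100 * 0.96078944 * 0.32885840 = 0.3305

Answer: Price = 0.3305


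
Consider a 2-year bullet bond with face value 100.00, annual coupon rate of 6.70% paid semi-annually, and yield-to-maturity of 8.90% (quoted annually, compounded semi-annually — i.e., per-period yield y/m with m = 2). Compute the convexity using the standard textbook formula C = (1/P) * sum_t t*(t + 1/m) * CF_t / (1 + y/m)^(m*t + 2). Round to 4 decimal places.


Answer: Convexity = 4.2866

Derivation:
Coupon per period c = face * coupon_rate / m = 3.350000
Periods per year m = 2; per-period yield y/m = 0.044500
Number of cashflows N = 4
Cashflows (t years, CF_t, discount factor 1/(1+y/m)^(m*t), PV):
  t = 0.5000: CF_t = 3.350000, DF = 0.957396, PV = 3.207276
  t = 1.0000: CF_t = 3.350000, DF = 0.916607, PV = 3.070633
  t = 1.5000: CF_t = 3.350000, DF = 0.877556, PV = 2.939811
  t = 2.0000: CF_t = 103.350000, DF = 0.840168, PV = 86.831380
Price P = sum_t PV_t = 96.049101
Convexity numerator sum_t t*(t + 1/m) * CF_t / (1+y/m)^(m*t + 2):
  t = 0.5000: term = 1.469906
  t = 1.0000: term = 4.221845
  t = 1.5000: term = 8.083954
  t = 2.0000: term = 397.951201
Convexity = (1/P) * sum = 411.726906 / 96.049101 = 4.286629


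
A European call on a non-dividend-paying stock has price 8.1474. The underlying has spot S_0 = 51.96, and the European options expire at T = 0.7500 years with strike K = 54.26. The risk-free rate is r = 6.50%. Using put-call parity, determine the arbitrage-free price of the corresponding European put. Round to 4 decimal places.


Put-call parity: C - P = S_0 * exp(-qT) - K * exp(-rT).
S_0 * exp(-qT) = 51.9600 * 1.00000000 = 51.96000000
K * exp(-rT) = 54.2600 * 0.95241920 = 51.67826605
P = C - S*exp(-qT) + K*exp(-rT)
P = 8.1474 - 51.96000000 + 51.67826605 = 7.8657

Answer: Put price = 7.8657


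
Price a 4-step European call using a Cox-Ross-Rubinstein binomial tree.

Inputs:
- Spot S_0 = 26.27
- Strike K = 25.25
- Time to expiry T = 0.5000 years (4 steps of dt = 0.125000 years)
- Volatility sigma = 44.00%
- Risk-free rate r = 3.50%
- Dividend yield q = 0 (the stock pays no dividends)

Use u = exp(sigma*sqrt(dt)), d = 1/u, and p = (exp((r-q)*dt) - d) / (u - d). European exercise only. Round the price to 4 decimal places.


dt = T/N = 0.125000
u = exp(sigma*sqrt(dt)) = 1.168316; d = 1/u = 0.855933
p = (exp((r-q)*dt) - d) / (u - d) = 0.475223
Discount per step: exp(-r*dt) = 0.995635
Stock lattice S(k, i) with i counting down-moves:
  k=0: S(0,0) = 26.2700
  k=1: S(1,0) = 30.6917; S(1,1) = 22.4854
  k=2: S(2,0) = 35.8576; S(2,1) = 26.2700; S(2,2) = 19.2459
  k=3: S(3,0) = 41.8930; S(3,1) = 30.6917; S(3,2) = 22.4854; S(3,3) = 16.4732
  k=4: S(4,0) = 48.9442; S(4,1) = 35.8576; S(4,2) = 26.2700; S(4,3) = 19.2459; S(4,4) = 14.1000
Terminal payoffs V(N, i) = max(S_T - K, 0):
  V(4,0) = 23.694234; V(4,1) = 10.607566; V(4,2) = 1.020000; V(4,3) = 0.000000; V(4,4) = 0.000000
Backward induction: V(k, i) = exp(-r*dt) * [p * V(k+1, i) + (1-p) * V(k+1, i+1)].
  V(3,0) = exp(-r*dt) * [p*23.694234 + (1-p)*10.607566] = 16.753199
  V(3,1) = exp(-r*dt) * [p*10.607566 + (1-p)*1.020000] = 5.551892
  V(3,2) = exp(-r*dt) * [p*1.020000 + (1-p)*0.000000] = 0.482612
  V(3,3) = exp(-r*dt) * [p*0.000000 + (1-p)*0.000000] = 0.000000
  V(2,0) = exp(-r*dt) * [p*16.753199 + (1-p)*5.551892] = 10.827540
  V(2,1) = exp(-r*dt) * [p*5.551892 + (1-p)*0.482612] = 2.879028
  V(2,2) = exp(-r*dt) * [p*0.482612 + (1-p)*0.000000] = 0.228347
  V(1,0) = exp(-r*dt) * [p*10.827540 + (1-p)*2.879028] = 6.627288
  V(1,1) = exp(-r*dt) * [p*2.879028 + (1-p)*0.228347] = 1.481517
  V(0,0) = exp(-r*dt) * [p*6.627288 + (1-p)*1.481517] = 3.909764

Answer: Price = V(0,0) = 3.9098


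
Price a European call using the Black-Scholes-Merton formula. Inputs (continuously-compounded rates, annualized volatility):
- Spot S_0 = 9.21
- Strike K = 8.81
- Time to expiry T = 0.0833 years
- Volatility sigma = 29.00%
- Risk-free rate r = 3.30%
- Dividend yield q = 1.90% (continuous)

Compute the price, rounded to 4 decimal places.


Answer: Price = 0.5483

Derivation:
d1 = (ln(S/K) + (r - q + 0.5*sigma^2) * T) / (sigma * sqrt(T)) = 0.58628358
d2 = d1 - sigma * sqrt(T) = 0.50258454
exp(-rT) = 0.99725487; exp(-qT) = 0.99841855
C = S_0 * exp(-qT) * N(d1) - K * exp(-rT) * N(d2)
N(d1) = 0.72115752; N(d2) = 0.69237180
C = 9.2100 * 0.99841855 * 0.72115752 - 8.8100 * 0.99725487 * 0.69237180 = 0.5483


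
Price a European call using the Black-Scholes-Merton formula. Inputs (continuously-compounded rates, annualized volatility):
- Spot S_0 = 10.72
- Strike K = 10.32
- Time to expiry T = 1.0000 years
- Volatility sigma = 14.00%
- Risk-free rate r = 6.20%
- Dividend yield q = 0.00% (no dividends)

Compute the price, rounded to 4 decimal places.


d1 = (ln(S/K) + (r - q + 0.5*sigma^2) * T) / (sigma * sqrt(T)) = 0.78448140
d2 = d1 - sigma * sqrt(T) = 0.64448140
exp(-rT) = 0.93988289; exp(-qT) = 1.00000000
C = S_0 * exp(-qT) * N(d1) - K * exp(-rT) * N(d2)
N(d1) = 0.78362115; N(d2) = 0.74036834
C = 10.7200 * 1.00000000 * 0.78362115 - 10.3200 * 0.93988289 * 0.74036834 = 1.2191

Answer: Price = 1.2191


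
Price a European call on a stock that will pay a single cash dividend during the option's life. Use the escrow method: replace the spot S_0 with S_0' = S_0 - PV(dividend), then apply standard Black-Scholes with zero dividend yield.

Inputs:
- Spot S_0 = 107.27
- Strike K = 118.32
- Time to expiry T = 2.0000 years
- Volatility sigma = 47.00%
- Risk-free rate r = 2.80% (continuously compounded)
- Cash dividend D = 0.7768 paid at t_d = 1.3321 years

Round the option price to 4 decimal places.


Answer: Price = 25.8291

Derivation:
PV(D) = D * exp(-r * t_d) = 0.7768 * 0.96338823 = 0.74835998
S_0' = S_0 - PV(D) = 107.2700 - 0.74835998 = 106.52164002
d1 = (ln(S_0'/K) + (r + sigma^2/2)*T) / (sigma*sqrt(T)) = 0.25855335
d2 = d1 - sigma*sqrt(T) = -0.40612702
exp(-rT) = 0.94553914
N(d1) = 0.60201006; N(d2) = 0.34232464
C = S_0' * N(d1) - K * exp(-rT) * N(d2) = 106.52164002 * 0.60201006 - 118.3200 * 0.94553914 * 0.34232464 = 25.8291


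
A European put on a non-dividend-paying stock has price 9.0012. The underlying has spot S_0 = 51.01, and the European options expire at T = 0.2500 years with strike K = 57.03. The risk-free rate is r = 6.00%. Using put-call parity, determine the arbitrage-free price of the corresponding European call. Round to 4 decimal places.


Put-call parity: C - P = S_0 * exp(-qT) - K * exp(-rT).
S_0 * exp(-qT) = 51.0100 * 1.00000000 = 51.01000000
K * exp(-rT) = 57.0300 * 0.98511194 = 56.18093392
C = P + S*exp(-qT) - K*exp(-rT)
C = 9.0012 + 51.01000000 - 56.18093392 = 3.8303

Answer: Call price = 3.8303


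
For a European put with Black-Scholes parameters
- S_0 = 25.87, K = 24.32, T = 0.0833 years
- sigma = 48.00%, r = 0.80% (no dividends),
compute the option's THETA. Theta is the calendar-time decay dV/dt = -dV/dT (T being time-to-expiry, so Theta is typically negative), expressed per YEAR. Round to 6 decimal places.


Answer: Theta = -7.428280

Derivation:
d1 = 0.5200620603; d2 = 0.3815257113
phi(d1) = 0.3484812659; exp(-qT) = 1.0000000000; exp(-rT) = 0.9993338220
Theta = -S*exp(-qT)*phi(d1)*sigma/(2*sqrt(T)) + r*K*exp(-rT)*N(-d2) - q*S*exp(-qT)*N(-d1)
N(-d1) = 0.3015101603; N(-d2) = 0.3514065983; sqrt(T) = 0.2886173938
Term 1 = -25.8700 * 1.0000000000 * 0.3484812659 * 0.4800 / (2 * 0.2886173938) = -7.4966046060
Term 2 = 0.0080 * 24.3200 * 0.9993338220 * 0.3514065983 = 0.0683241214
Term 3 = 0 (no dividend yield, q = 0)
Theta = -7.4966046060 + (0.0683241214) + (0.0000000000) = -7.428280


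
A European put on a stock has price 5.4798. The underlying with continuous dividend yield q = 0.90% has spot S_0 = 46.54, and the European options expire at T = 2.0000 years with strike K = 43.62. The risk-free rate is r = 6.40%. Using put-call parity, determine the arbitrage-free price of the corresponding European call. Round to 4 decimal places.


Answer: Call price = 12.8104

Derivation:
Put-call parity: C - P = S_0 * exp(-qT) - K * exp(-rT).
S_0 * exp(-qT) = 46.5400 * 0.98216103 = 45.70977445
K * exp(-rT) = 43.6200 * 0.87985338 = 38.37920440
C = P + S*exp(-qT) - K*exp(-rT)
C = 5.4798 + 45.70977445 - 38.37920440 = 12.8104


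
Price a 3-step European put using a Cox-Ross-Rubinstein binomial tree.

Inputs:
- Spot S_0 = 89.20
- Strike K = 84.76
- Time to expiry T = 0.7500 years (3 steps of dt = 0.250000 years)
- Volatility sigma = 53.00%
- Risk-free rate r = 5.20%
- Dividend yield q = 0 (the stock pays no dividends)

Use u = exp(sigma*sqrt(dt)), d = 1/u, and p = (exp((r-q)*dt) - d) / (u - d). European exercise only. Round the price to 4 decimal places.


Answer: Price = V(0,0) = 13.1231

Derivation:
dt = T/N = 0.250000
u = exp(sigma*sqrt(dt)) = 1.303431; d = 1/u = 0.767206
p = (exp((r-q)*dt) - d) / (u - d) = 0.458537
Discount per step: exp(-r*dt) = 0.987084
Stock lattice S(k, i) with i counting down-moves:
  k=0: S(0,0) = 89.2000
  k=1: S(1,0) = 116.2660; S(1,1) = 68.4348
  k=2: S(2,0) = 151.5448; S(2,1) = 89.2000; S(2,2) = 52.5036
  k=3: S(3,0) = 197.5281; S(3,1) = 116.2660; S(3,2) = 68.4348; S(3,3) = 40.2810
Terminal payoffs V(N, i) = max(K - S_T, 0):
  V(3,0) = 0.000000; V(3,1) = 0.000000; V(3,2) = 16.325229; V(3,3) = 44.478954
Backward induction: V(k, i) = exp(-r*dt) * [p * V(k+1, i) + (1-p) * V(k+1, i+1)].
  V(2,0) = exp(-r*dt) * [p*0.000000 + (1-p)*0.000000] = 0.000000
  V(2,1) = exp(-r*dt) * [p*0.000000 + (1-p)*16.325229] = 8.725341
  V(2,2) = exp(-r*dt) * [p*16.325229 + (1-p)*44.478954] = 31.161688
  V(1,0) = exp(-r*dt) * [p*0.000000 + (1-p)*8.725341] = 4.663430
  V(1,1) = exp(-r*dt) * [p*8.725341 + (1-p)*31.161688] = 20.604194
  V(0,0) = exp(-r*dt) * [p*4.663430 + (1-p)*20.604194] = 13.123053


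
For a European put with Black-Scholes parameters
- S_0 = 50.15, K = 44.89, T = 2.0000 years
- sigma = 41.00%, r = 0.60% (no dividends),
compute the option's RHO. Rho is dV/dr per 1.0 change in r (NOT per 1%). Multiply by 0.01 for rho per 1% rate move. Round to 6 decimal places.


d1 = 0.5017068546; d2 = -0.0781207060
phi(d1) = 0.3517644804; exp(-qT) = 1.0000000000; exp(-rT) = 0.9880717129
N(-d2) = 0.5311339817
Rho = -K*T*exp(-rT)*N(-d2) = -44.8900 * 2.0000 * 0.9880717129 * 0.5311339817 = -47.116406

Answer: Rho = -47.116406


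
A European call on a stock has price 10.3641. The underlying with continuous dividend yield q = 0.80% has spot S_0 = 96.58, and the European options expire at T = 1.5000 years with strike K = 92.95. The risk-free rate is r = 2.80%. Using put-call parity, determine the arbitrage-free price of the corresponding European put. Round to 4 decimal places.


Answer: Put price = 4.0631

Derivation:
Put-call parity: C - P = S_0 * exp(-qT) - K * exp(-rT).
S_0 * exp(-qT) = 96.5800 * 0.98807171 = 95.42796603
K * exp(-rT) = 92.9500 * 0.95886978 = 89.12694610
P = C - S*exp(-qT) + K*exp(-rT)
P = 10.3641 - 95.42796603 + 89.12694610 = 4.0631


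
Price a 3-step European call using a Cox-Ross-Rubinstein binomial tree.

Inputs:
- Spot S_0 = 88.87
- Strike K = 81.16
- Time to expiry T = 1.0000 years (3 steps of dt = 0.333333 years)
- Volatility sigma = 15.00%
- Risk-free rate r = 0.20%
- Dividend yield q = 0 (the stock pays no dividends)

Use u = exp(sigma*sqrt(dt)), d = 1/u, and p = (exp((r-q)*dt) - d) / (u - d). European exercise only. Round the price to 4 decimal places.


dt = T/N = 0.333333
u = exp(sigma*sqrt(dt)) = 1.090463; d = 1/u = 0.917042
p = (exp((r-q)*dt) - d) / (u - d) = 0.482208
Discount per step: exp(-r*dt) = 0.999334
Stock lattice S(k, i) with i counting down-moves:
  k=0: S(0,0) = 88.8700
  k=1: S(1,0) = 96.9095; S(1,1) = 81.4975
  k=2: S(2,0) = 105.6762; S(2,1) = 88.8700; S(2,2) = 74.7366
  k=3: S(3,0) = 115.2360; S(3,1) = 96.9095; S(3,2) = 81.4975; S(3,3) = 68.5365
Terminal payoffs V(N, i) = max(S_T - K, 0):
  V(3,0) = 34.076006; V(3,1) = 15.749463; V(3,2) = 0.337479; V(3,3) = 0.000000
Backward induction: V(k, i) = exp(-r*dt) * [p * V(k+1, i) + (1-p) * V(k+1, i+1)].
  V(2,0) = exp(-r*dt) * [p*34.076006 + (1-p)*15.749463] = 24.570289
  V(2,1) = exp(-r*dt) * [p*15.749463 + (1-p)*0.337479] = 7.764089
  V(2,2) = exp(-r*dt) * [p*0.337479 + (1-p)*0.000000] = 0.162627
  V(1,0) = exp(-r*dt) * [p*24.570289 + (1-p)*7.764089] = 15.857604
  V(1,1) = exp(-r*dt) * [p*7.764089 + (1-p)*0.162627] = 3.825564
  V(0,0) = exp(-r*dt) * [p*15.857604 + (1-p)*3.825564] = 9.621098

Answer: Price = V(0,0) = 9.6211


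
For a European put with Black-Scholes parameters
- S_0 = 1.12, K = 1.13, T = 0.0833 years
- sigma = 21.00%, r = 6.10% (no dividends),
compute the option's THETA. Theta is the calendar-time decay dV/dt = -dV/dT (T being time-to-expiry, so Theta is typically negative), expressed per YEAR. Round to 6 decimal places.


d1 = -0.0325176326; d2 = -0.0931272853
phi(d1) = 0.3987314161; exp(-qT) = 1.0000000000; exp(-rT) = 0.9949315880
Theta = -S*exp(-qT)*phi(d1)*sigma/(2*sqrt(T)) + r*K*exp(-rT)*N(-d2) - q*S*exp(-qT)*N(-d1)
N(-d1) = 0.5129703727; N(-d2) = 0.5370987794; sqrt(T) = 0.2886173938
Term 1 = -1.1200 * 1.0000000000 * 0.3987314161 * 0.2100 / (2 * 0.2886173938) = -0.1624670430
Term 2 = 0.0610 * 1.1300 * 0.9949315880 * 0.5370987794 = 0.0368345750
Term 3 = 0 (no dividend yield, q = 0)
Theta = -0.1624670430 + (0.0368345750) + (0.0000000000) = -0.125632

Answer: Theta = -0.125632


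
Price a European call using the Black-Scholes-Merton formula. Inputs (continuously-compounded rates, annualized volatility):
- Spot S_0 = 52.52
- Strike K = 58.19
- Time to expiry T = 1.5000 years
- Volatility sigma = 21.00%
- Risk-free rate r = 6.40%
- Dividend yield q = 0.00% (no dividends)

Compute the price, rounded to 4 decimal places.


Answer: Price = 5.2216

Derivation:
d1 = (ln(S/K) + (r - q + 0.5*sigma^2) * T) / (sigma * sqrt(T)) = 0.10325000
d2 = d1 - sigma * sqrt(T) = -0.15394642
exp(-rT) = 0.90846402; exp(-qT) = 1.00000000
C = S_0 * exp(-qT) * N(d1) - K * exp(-rT) * N(d2)
N(d1) = 0.54111772; N(d2) = 0.43882599
C = 52.5200 * 1.00000000 * 0.54111772 - 58.1900 * 0.90846402 * 0.43882599 = 5.2216


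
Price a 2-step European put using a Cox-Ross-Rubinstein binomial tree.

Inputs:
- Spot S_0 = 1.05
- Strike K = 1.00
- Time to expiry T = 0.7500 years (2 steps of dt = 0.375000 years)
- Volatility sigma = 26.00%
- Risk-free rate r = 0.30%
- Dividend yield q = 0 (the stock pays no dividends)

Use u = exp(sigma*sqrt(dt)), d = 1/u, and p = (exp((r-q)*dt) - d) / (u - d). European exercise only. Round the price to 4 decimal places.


dt = T/N = 0.375000
u = exp(sigma*sqrt(dt)) = 1.172592; d = 1/u = 0.852811
p = (exp((r-q)*dt) - d) / (u - d) = 0.463800
Discount per step: exp(-r*dt) = 0.998876
Stock lattice S(k, i) with i counting down-moves:
  k=0: S(0,0) = 1.0500
  k=1: S(1,0) = 1.2312; S(1,1) = 0.8955
  k=2: S(2,0) = 1.4437; S(2,1) = 1.0500; S(2,2) = 0.7637
Terminal payoffs V(N, i) = max(K - S_T, 0):
  V(2,0) = 0.000000; V(2,1) = 0.000000; V(2,2) = 0.236348
Backward induction: V(k, i) = exp(-r*dt) * [p * V(k+1, i) + (1-p) * V(k+1, i+1)].
  V(1,0) = exp(-r*dt) * [p*0.000000 + (1-p)*0.000000] = 0.000000
  V(1,1) = exp(-r*dt) * [p*0.000000 + (1-p)*0.236348] = 0.126588
  V(0,0) = exp(-r*dt) * [p*0.000000 + (1-p)*0.126588] = 0.067800

Answer: Price = V(0,0) = 0.0678


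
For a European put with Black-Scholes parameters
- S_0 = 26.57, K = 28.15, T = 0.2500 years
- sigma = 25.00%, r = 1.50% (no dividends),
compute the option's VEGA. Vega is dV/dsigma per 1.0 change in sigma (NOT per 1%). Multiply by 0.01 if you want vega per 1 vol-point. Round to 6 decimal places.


d1 = -0.3696167585; d2 = -0.4946167585
phi(d1) = 0.3726011228; exp(-qT) = 1.0000000000; exp(-rT) = 0.9962570225
Vega = S * exp(-qT) * phi(d1) * sqrt(T) = 26.5700 * 1.0000000000 * 0.3726011228 * 0.5000000000 = 4.950006

Answer: Vega = 4.950006


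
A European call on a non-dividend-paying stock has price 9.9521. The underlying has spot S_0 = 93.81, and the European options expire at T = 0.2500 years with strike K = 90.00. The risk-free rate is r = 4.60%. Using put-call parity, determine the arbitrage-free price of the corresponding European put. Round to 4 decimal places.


Put-call parity: C - P = S_0 * exp(-qT) - K * exp(-rT).
S_0 * exp(-qT) = 93.8100 * 1.00000000 = 93.81000000
K * exp(-rT) = 90.0000 * 0.98856587 = 88.97092850
P = C - S*exp(-qT) + K*exp(-rT)
P = 9.9521 - 93.81000000 + 88.97092850 = 5.1130

Answer: Put price = 5.1130


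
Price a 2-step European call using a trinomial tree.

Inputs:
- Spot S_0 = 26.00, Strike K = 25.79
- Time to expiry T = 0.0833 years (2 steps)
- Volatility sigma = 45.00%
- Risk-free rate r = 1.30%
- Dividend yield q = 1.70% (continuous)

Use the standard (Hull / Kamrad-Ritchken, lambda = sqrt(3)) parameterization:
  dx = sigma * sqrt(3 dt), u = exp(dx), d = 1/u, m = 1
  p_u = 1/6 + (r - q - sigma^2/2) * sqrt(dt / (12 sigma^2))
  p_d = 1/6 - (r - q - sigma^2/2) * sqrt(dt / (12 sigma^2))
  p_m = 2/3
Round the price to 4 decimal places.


Answer: Price = V(0,0) = 1.2927

Derivation:
dt = T/N = 0.041650; dx = sigma*sqrt(3*dt) = 0.159067
u = exp(dx) = 1.172417; d = 1/u = 0.852939
p_u = 0.152887, p_m = 0.666667, p_d = 0.180446
Discount per step: exp(-r*dt) = 0.999459
Stock lattice S(k, j) with j the centered position index:
  k=0: S(0,+0) = 26.0000
  k=1: S(1,-1) = 22.1764; S(1,+0) = 26.0000; S(1,+1) = 30.4828
  k=2: S(2,-2) = 18.9151; S(2,-1) = 22.1764; S(2,+0) = 26.0000; S(2,+1) = 30.4828; S(2,+2) = 35.7386
Terminal payoffs V(N, j) = max(S_T - K, 0):
  V(2,-2) = 0.000000; V(2,-1) = 0.000000; V(2,+0) = 0.210000; V(2,+1) = 4.692835; V(2,+2) = 9.948586
Backward induction: V(k, j) = exp(-r*dt) * [p_u * V(k+1, j+1) + p_m * V(k+1, j) + p_d * V(k+1, j-1)]
  V(1,-1) = exp(-r*dt) * [p_u*0.210000 + p_m*0.000000 + p_d*0.000000] = 0.032089
  V(1,+0) = exp(-r*dt) * [p_u*4.692835 + p_m*0.210000 + p_d*0.000000] = 0.857011
  V(1,+1) = exp(-r*dt) * [p_u*9.948586 + p_m*4.692835 + p_d*0.210000] = 4.684926
  V(0,+0) = exp(-r*dt) * [p_u*4.684926 + p_m*0.857011 + p_d*0.032089] = 1.292697


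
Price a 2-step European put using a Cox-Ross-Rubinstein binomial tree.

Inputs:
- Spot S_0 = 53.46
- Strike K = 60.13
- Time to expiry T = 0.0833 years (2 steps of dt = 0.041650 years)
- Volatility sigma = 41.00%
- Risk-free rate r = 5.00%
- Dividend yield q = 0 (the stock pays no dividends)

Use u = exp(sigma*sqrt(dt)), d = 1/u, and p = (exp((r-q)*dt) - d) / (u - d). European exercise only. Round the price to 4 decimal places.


dt = T/N = 0.041650
u = exp(sigma*sqrt(dt)) = 1.087275; d = 1/u = 0.919731
p = (exp((r-q)*dt) - d) / (u - d) = 0.491536
Discount per step: exp(-r*dt) = 0.997920
Stock lattice S(k, i) with i counting down-moves:
  k=0: S(0,0) = 53.4600
  k=1: S(1,0) = 58.1257; S(1,1) = 49.1688
  k=2: S(2,0) = 63.1986; S(2,1) = 53.4600; S(2,2) = 45.2221
Terminal payoffs V(N, i) = max(K - S_T, 0):
  V(2,0) = 0.000000; V(2,1) = 6.670000; V(2,2) = 14.907923
Backward induction: V(k, i) = exp(-r*dt) * [p * V(k+1, i) + (1-p) * V(k+1, i+1)].
  V(1,0) = exp(-r*dt) * [p*0.000000 + (1-p)*6.670000] = 3.384398
  V(1,1) = exp(-r*dt) * [p*6.670000 + (1-p)*14.907923] = 10.836096
  V(0,0) = exp(-r*dt) * [p*3.384398 + (1-p)*10.836096] = 7.158394

Answer: Price = V(0,0) = 7.1584


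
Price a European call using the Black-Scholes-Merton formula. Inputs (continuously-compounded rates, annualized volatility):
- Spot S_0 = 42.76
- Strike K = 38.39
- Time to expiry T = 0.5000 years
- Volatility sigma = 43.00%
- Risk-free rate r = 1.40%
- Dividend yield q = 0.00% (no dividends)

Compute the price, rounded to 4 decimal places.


d1 = (ln(S/K) + (r - q + 0.5*sigma^2) * T) / (sigma * sqrt(T)) = 0.52961008
d2 = d1 - sigma * sqrt(T) = 0.22555416
exp(-rT) = 0.99302444; exp(-qT) = 1.00000000
C = S_0 * exp(-qT) * N(d1) - K * exp(-rT) * N(d2)
N(d1) = 0.70180885; N(d2) = 0.58922590
C = 42.7600 * 1.00000000 * 0.70180885 - 38.3900 * 0.99302444 * 0.58922590 = 7.5468

Answer: Price = 7.5468


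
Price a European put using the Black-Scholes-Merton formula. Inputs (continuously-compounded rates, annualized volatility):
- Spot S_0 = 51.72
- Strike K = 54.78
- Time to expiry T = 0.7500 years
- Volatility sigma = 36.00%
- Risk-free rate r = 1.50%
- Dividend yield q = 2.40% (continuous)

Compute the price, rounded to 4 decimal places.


Answer: Price = 8.3225

Derivation:
d1 = (ln(S/K) + (r - q + 0.5*sigma^2) * T) / (sigma * sqrt(T)) = -0.05013520
d2 = d1 - sigma * sqrt(T) = -0.36190435
exp(-rT) = 0.98881304; exp(-qT) = 0.98216103
P = K * exp(-rT) * N(-d2) - S_0 * exp(-qT) * N(-d1)
N(-d1) = 0.51999268; N(-d2) = 0.64128825
P = 54.7800 * 0.98881304 * 0.64128825 - 51.7200 * 0.98216103 * 0.51999268 = 8.3225


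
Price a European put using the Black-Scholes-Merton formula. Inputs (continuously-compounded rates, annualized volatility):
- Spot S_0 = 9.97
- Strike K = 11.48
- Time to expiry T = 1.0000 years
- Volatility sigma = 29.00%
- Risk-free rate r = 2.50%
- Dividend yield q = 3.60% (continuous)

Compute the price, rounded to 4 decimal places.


Answer: Price = 2.1490

Derivation:
d1 = (ln(S/K) + (r - q + 0.5*sigma^2) * T) / (sigma * sqrt(T)) = -0.37922692
d2 = d1 - sigma * sqrt(T) = -0.66922692
exp(-rT) = 0.97530991; exp(-qT) = 0.96464029
P = K * exp(-rT) * N(-d2) - S_0 * exp(-qT) * N(-d1)
N(-d1) = 0.64774032; N(-d2) = 0.74832463
P = 11.4800 * 0.97530991 * 0.74832463 - 9.9700 * 0.96464029 * 0.64774032 = 2.1490


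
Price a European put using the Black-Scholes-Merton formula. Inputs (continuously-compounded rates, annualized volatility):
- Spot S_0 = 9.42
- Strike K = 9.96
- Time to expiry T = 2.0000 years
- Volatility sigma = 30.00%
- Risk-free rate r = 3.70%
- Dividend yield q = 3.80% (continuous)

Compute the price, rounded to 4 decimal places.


d1 = (ln(S/K) + (r - q + 0.5*sigma^2) * T) / (sigma * sqrt(T)) = 0.07603288
d2 = d1 - sigma * sqrt(T) = -0.34823119
exp(-rT) = 0.92867169; exp(-qT) = 0.92681621
P = K * exp(-rT) * N(-d2) - S_0 * exp(-qT) * N(-d1)
N(-d1) = 0.46969647; N(-d2) = 0.63616672
P = 9.9600 * 0.92867169 * 0.63616672 - 9.4200 * 0.92681621 * 0.46969647 = 1.7835

Answer: Price = 1.7835


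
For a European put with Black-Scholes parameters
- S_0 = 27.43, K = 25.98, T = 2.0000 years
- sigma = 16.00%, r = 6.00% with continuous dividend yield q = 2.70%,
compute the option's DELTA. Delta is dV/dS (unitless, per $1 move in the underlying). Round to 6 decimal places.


Answer: Delta = -0.245874

Derivation:
d1 = 0.6448384883; d2 = 0.4185643183
phi(d1) = 0.3240534294; exp(-qT) = 0.9474321065; exp(-rT) = 0.8869204367
N(-d1) = 0.2595159286
Delta = -exp(-qT) * N(-d1) = -0.9474321065 * 0.2595159286 = -0.245874


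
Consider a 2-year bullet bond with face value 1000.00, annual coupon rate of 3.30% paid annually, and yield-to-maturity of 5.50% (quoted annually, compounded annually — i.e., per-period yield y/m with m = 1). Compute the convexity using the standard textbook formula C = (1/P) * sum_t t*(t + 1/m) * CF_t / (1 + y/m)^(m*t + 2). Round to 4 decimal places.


Answer: Convexity = 5.2735

Derivation:
Coupon per period c = face * coupon_rate / m = 33.000000
Periods per year m = 1; per-period yield y/m = 0.055000
Number of cashflows N = 2
Cashflows (t years, CF_t, discount factor 1/(1+y/m)^(m*t), PV):
  t = 1.0000: CF_t = 33.000000, DF = 0.947867, PV = 31.279621
  t = 2.0000: CF_t = 1033.000000, DF = 0.898452, PV = 928.101345
Price P = sum_t PV_t = 959.380966
Convexity numerator sum_t t*(t + 1/m) * CF_t / (1+y/m)^(m*t + 2):
  t = 1.0000: term = 56.206502
  t = 2.0000: term = 5003.129375
Convexity = (1/P) * sum = 5059.335877 / 959.380966 = 5.273542


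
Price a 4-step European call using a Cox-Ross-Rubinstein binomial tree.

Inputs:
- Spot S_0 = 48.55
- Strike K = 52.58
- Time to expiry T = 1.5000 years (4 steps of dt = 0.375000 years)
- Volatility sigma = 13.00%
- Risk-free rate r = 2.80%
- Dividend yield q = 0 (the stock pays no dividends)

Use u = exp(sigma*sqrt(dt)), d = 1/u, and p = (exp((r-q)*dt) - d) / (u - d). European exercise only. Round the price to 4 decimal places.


dt = T/N = 0.375000
u = exp(sigma*sqrt(dt)) = 1.082863; d = 1/u = 0.923478
p = (exp((r-q)*dt) - d) / (u - d) = 0.546334
Discount per step: exp(-r*dt) = 0.989555
Stock lattice S(k, i) with i counting down-moves:
  k=0: S(0,0) = 48.5500
  k=1: S(1,0) = 52.5730; S(1,1) = 44.8349
  k=2: S(2,0) = 56.9294; S(2,1) = 48.5500; S(2,2) = 41.4040
  k=3: S(3,0) = 61.6467; S(3,1) = 52.5730; S(3,2) = 44.8349; S(3,3) = 38.2357
  k=4: S(4,0) = 66.7549; S(4,1) = 56.9294; S(4,2) = 48.5500; S(4,3) = 41.4040; S(4,4) = 35.3098
Terminal payoffs V(N, i) = max(S_T - K, 0):
  V(4,0) = 14.174911; V(4,1) = 4.349350; V(4,2) = 0.000000; V(4,3) = 0.000000; V(4,4) = 0.000000
Backward induction: V(k, i) = exp(-r*dt) * [p * V(k+1, i) + (1-p) * V(k+1, i+1)].
  V(3,0) = exp(-r*dt) * [p*14.174911 + (1-p)*4.349350] = 9.615886
  V(3,1) = exp(-r*dt) * [p*4.349350 + (1-p)*0.000000] = 2.351377
  V(3,2) = exp(-r*dt) * [p*0.000000 + (1-p)*0.000000] = 0.000000
  V(3,3) = exp(-r*dt) * [p*0.000000 + (1-p)*0.000000] = 0.000000
  V(2,0) = exp(-r*dt) * [p*9.615886 + (1-p)*2.351377] = 6.254208
  V(2,1) = exp(-r*dt) * [p*2.351377 + (1-p)*0.000000] = 1.271218
  V(2,2) = exp(-r*dt) * [p*0.000000 + (1-p)*0.000000] = 0.000000
  V(1,0) = exp(-r*dt) * [p*6.254208 + (1-p)*1.271218] = 3.951880
  V(1,1) = exp(-r*dt) * [p*1.271218 + (1-p)*0.000000] = 0.687255
  V(0,0) = exp(-r*dt) * [p*3.951880 + (1-p)*0.687255] = 2.445022

Answer: Price = V(0,0) = 2.4450


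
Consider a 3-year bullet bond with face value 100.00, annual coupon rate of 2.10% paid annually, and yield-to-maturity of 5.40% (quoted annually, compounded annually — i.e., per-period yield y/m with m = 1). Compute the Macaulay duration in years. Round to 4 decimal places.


Coupon per period c = face * coupon_rate / m = 2.100000
Periods per year m = 1; per-period yield y/m = 0.054000
Number of cashflows N = 3
Cashflows (t years, CF_t, discount factor 1/(1+y/m)^(m*t), PV):
  t = 1.0000: CF_t = 2.100000, DF = 0.948767, PV = 1.992410
  t = 2.0000: CF_t = 2.100000, DF = 0.900158, PV = 1.890332
  t = 3.0000: CF_t = 102.100000, DF = 0.854040, PV = 87.197475
Price P = sum_t PV_t = 91.080217
Macaulay numerator sum_t t * PV_t:
  t * PV_t at t = 1.0000: 1.992410
  t * PV_t at t = 2.0000: 3.780664
  t * PV_t at t = 3.0000: 261.592425
Macaulay duration D = (sum_t t * PV_t) / P = 267.365499 / 91.080217 = 2.935495

Answer: Macaulay duration = 2.9355 years


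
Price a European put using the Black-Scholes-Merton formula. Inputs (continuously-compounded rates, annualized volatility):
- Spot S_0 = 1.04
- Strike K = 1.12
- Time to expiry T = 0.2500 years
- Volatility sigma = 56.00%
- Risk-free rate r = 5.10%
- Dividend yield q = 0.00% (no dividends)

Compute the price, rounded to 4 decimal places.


Answer: Price = 0.1552

Derivation:
d1 = (ln(S/K) + (r - q + 0.5*sigma^2) * T) / (sigma * sqrt(T)) = -0.07913561
d2 = d1 - sigma * sqrt(T) = -0.35913561
exp(-rT) = 0.98733094; exp(-qT) = 1.00000000
P = K * exp(-rT) * N(-d2) - S_0 * exp(-qT) * N(-d1)
N(-d1) = 0.53153762; N(-d2) = 0.64025318
P = 1.1200 * 0.98733094 * 0.64025318 - 1.0400 * 1.00000000 * 0.53153762 = 0.1552


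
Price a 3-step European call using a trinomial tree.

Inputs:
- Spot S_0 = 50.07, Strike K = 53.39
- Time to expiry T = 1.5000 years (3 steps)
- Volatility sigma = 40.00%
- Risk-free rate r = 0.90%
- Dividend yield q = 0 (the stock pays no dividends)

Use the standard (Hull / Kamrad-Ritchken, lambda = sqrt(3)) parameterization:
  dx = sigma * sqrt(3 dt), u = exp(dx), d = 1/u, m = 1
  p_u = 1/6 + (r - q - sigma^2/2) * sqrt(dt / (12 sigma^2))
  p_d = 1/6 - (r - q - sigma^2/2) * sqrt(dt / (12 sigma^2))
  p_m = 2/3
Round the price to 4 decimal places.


dt = T/N = 0.500000; dx = sigma*sqrt(3*dt) = 0.489898
u = exp(dx) = 1.632150; d = 1/u = 0.612689
p_u = 0.130435, p_m = 0.666667, p_d = 0.202899
Discount per step: exp(-r*dt) = 0.995510
Stock lattice S(k, j) with j the centered position index:
  k=0: S(0,+0) = 50.0700
  k=1: S(1,-1) = 30.6773; S(1,+0) = 50.0700; S(1,+1) = 81.7217
  k=2: S(2,-2) = 18.7957; S(2,-1) = 30.6773; S(2,+0) = 50.0700; S(2,+1) = 81.7217; S(2,+2) = 133.3821
  k=3: S(3,-3) = 11.5159; S(3,-2) = 18.7957; S(3,-1) = 30.6773; S(3,+0) = 50.0700; S(3,+1) = 81.7217; S(3,+2) = 133.3821; S(3,+3) = 217.6995
Terminal payoffs V(N, j) = max(S_T - K, 0):
  V(3,-3) = 0.000000; V(3,-2) = 0.000000; V(3,-1) = 0.000000; V(3,+0) = 0.000000; V(3,+1) = 28.331733; V(3,+2) = 79.992098; V(3,+3) = 164.309544
Backward induction: V(k, j) = exp(-r*dt) * [p_u * V(k+1, j+1) + p_m * V(k+1, j) + p_d * V(k+1, j-1)]
  V(2,-2) = exp(-r*dt) * [p_u*0.000000 + p_m*0.000000 + p_d*0.000000] = 0.000000
  V(2,-1) = exp(-r*dt) * [p_u*0.000000 + p_m*0.000000 + p_d*0.000000] = 0.000000
  V(2,+0) = exp(-r*dt) * [p_u*28.331733 + p_m*0.000000 + p_d*0.000000] = 3.678847
  V(2,+1) = exp(-r*dt) * [p_u*79.992098 + p_m*28.331733 + p_d*0.000000] = 29.189911
  V(2,+2) = exp(-r*dt) * [p_u*164.309544 + p_m*79.992098 + p_d*28.331733] = 80.146719
  V(1,-1) = exp(-r*dt) * [p_u*3.678847 + p_m*0.000000 + p_d*0.000000] = 0.477695
  V(1,+0) = exp(-r*dt) * [p_u*29.189911 + p_m*3.678847 + p_d*0.000000] = 6.231834
  V(1,+1) = exp(-r*dt) * [p_u*80.146719 + p_m*29.189911 + p_d*3.678847] = 30.522620
  V(0,+0) = exp(-r*dt) * [p_u*30.522620 + p_m*6.231834 + p_d*0.477695] = 8.195722

Answer: Price = V(0,0) = 8.1957


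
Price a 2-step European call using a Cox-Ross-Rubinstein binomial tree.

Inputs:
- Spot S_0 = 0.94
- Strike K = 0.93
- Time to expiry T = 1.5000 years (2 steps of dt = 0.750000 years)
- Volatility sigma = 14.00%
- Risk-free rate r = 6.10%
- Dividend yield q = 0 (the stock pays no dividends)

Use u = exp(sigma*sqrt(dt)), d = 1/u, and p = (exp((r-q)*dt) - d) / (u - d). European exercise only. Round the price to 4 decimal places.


dt = T/N = 0.750000
u = exp(sigma*sqrt(dt)) = 1.128900; d = 1/u = 0.885818
p = (exp((r-q)*dt) - d) / (u - d) = 0.662306
Discount per step: exp(-r*dt) = 0.955281
Stock lattice S(k, i) with i counting down-moves:
  k=0: S(0,0) = 0.9400
  k=1: S(1,0) = 1.0612; S(1,1) = 0.8327
  k=2: S(2,0) = 1.1979; S(2,1) = 0.9400; S(2,2) = 0.7376
Terminal payoffs V(N, i) = max(S_T - K, 0):
  V(2,0) = 0.267950; V(2,1) = 0.010000; V(2,2) = 0.000000
Backward induction: V(k, i) = exp(-r*dt) * [p * V(k+1, i) + (1-p) * V(k+1, i+1)].
  V(1,0) = exp(-r*dt) * [p*0.267950 + (1-p)*0.010000] = 0.172755
  V(1,1) = exp(-r*dt) * [p*0.010000 + (1-p)*0.000000] = 0.006327
  V(0,0) = exp(-r*dt) * [p*0.172755 + (1-p)*0.006327] = 0.111341

Answer: Price = V(0,0) = 0.1113


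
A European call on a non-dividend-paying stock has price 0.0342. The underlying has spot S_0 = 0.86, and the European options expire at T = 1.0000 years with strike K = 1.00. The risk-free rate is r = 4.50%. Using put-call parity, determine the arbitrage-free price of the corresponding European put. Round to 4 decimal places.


Answer: Put price = 0.1302

Derivation:
Put-call parity: C - P = S_0 * exp(-qT) - K * exp(-rT).
S_0 * exp(-qT) = 0.8600 * 1.00000000 = 0.86000000
K * exp(-rT) = 1.0000 * 0.95599748 = 0.95599748
P = C - S*exp(-qT) + K*exp(-rT)
P = 0.0342 - 0.86000000 + 0.95599748 = 0.1302


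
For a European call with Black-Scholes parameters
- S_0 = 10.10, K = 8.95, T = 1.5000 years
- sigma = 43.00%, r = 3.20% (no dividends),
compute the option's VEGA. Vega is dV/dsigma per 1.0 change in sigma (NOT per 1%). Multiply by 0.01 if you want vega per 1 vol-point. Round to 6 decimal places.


Answer: Vega = 4.161196

Derivation:
d1 = 0.5839980242; d2 = 0.0573577295
phi(d1) = 0.3363962901; exp(-qT) = 1.0000000000; exp(-rT) = 0.9531337871
Vega = S * exp(-qT) * phi(d1) * sqrt(T) = 10.1000 * 1.0000000000 * 0.3363962901 * 1.2247448714 = 4.161196


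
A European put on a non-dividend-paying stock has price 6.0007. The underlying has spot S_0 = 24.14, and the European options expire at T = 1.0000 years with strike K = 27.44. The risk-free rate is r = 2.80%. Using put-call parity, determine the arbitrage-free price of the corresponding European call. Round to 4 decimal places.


Put-call parity: C - P = S_0 * exp(-qT) - K * exp(-rT).
S_0 * exp(-qT) = 24.1400 * 1.00000000 = 24.14000000
K * exp(-rT) = 27.4400 * 0.97238837 = 26.68233679
C = P + S*exp(-qT) - K*exp(-rT)
C = 6.0007 + 24.14000000 - 26.68233679 = 3.4584

Answer: Call price = 3.4584


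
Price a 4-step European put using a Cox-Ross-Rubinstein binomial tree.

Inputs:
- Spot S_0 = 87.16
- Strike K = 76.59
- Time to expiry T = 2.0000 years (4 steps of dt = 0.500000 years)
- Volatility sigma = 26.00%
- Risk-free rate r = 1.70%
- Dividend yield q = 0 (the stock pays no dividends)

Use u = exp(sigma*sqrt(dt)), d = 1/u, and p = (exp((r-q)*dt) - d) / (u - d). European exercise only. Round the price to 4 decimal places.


Answer: Price = V(0,0) = 6.7951

Derivation:
dt = T/N = 0.500000
u = exp(sigma*sqrt(dt)) = 1.201833; d = 1/u = 0.832062
p = (exp((r-q)*dt) - d) / (u - d) = 0.477252
Discount per step: exp(-r*dt) = 0.991536
Stock lattice S(k, i) with i counting down-moves:
  k=0: S(0,0) = 87.1600
  k=1: S(1,0) = 104.7518; S(1,1) = 72.5226
  k=2: S(2,0) = 125.8941; S(2,1) = 87.1600; S(2,2) = 60.3433
  k=3: S(3,0) = 151.3037; S(3,1) = 104.7518; S(3,2) = 72.5226; S(3,3) = 50.2094
  k=4: S(4,0) = 181.8417; S(4,1) = 125.8941; S(4,2) = 87.1600; S(4,3) = 60.3433; S(4,4) = 41.7774
Terminal payoffs V(N, i) = max(K - S_T, 0):
  V(4,0) = 0.000000; V(4,1) = 0.000000; V(4,2) = 0.000000; V(4,3) = 16.246696; V(4,4) = 34.812645
Backward induction: V(k, i) = exp(-r*dt) * [p * V(k+1, i) + (1-p) * V(k+1, i+1)].
  V(3,0) = exp(-r*dt) * [p*0.000000 + (1-p)*0.000000] = 0.000000
  V(3,1) = exp(-r*dt) * [p*0.000000 + (1-p)*0.000000] = 0.000000
  V(3,2) = exp(-r*dt) * [p*0.000000 + (1-p)*16.246696] = 8.421039
  V(3,3) = exp(-r*dt) * [p*16.246696 + (1-p)*34.812645] = 25.732346
  V(2,0) = exp(-r*dt) * [p*0.000000 + (1-p)*0.000000] = 0.000000
  V(2,1) = exp(-r*dt) * [p*0.000000 + (1-p)*8.421039] = 4.364820
  V(2,2) = exp(-r*dt) * [p*8.421039 + (1-p)*25.732346] = 17.322615
  V(1,0) = exp(-r*dt) * [p*0.000000 + (1-p)*4.364820] = 2.262387
  V(1,1) = exp(-r*dt) * [p*4.364820 + (1-p)*17.322615] = 11.044202
  V(0,0) = exp(-r*dt) * [p*2.262387 + (1-p)*11.044202] = 6.795057


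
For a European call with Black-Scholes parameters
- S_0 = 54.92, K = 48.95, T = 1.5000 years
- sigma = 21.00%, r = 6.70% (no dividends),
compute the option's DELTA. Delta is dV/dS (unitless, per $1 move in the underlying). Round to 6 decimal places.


Answer: Delta = 0.833174

Derivation:
d1 = 0.9667833208; d2 = 0.7095868978
phi(d1) = 0.2500052084; exp(-qT) = 1.0000000000; exp(-rT) = 0.9043851124
N(d1) = 0.8331738179
Delta = exp(-qT) * N(d1) = 1.0000000000 * 0.8331738179 = 0.833174


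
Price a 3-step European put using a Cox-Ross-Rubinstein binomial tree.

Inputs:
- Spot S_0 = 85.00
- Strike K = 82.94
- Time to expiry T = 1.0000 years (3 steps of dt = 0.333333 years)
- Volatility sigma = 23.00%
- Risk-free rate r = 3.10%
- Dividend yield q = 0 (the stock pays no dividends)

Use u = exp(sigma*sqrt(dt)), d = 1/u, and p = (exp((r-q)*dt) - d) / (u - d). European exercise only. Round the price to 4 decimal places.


Answer: Price = V(0,0) = 6.0835

Derivation:
dt = T/N = 0.333333
u = exp(sigma*sqrt(dt)) = 1.142011; d = 1/u = 0.875648
p = (exp((r-q)*dt) - d) / (u - d) = 0.505846
Discount per step: exp(-r*dt) = 0.989720
Stock lattice S(k, i) with i counting down-moves:
  k=0: S(0,0) = 85.0000
  k=1: S(1,0) = 97.0709; S(1,1) = 74.4301
  k=2: S(2,0) = 110.8560; S(2,1) = 85.0000; S(2,2) = 65.1746
  k=3: S(3,0) = 126.5988; S(3,1) = 97.0709; S(3,2) = 74.4301; S(3,3) = 57.0701
Terminal payoffs V(N, i) = max(K - S_T, 0):
  V(3,0) = 0.000000; V(3,1) = 0.000000; V(3,2) = 8.509880; V(3,3) = 25.869944
Backward induction: V(k, i) = exp(-r*dt) * [p * V(k+1, i) + (1-p) * V(k+1, i+1)].
  V(2,0) = exp(-r*dt) * [p*0.000000 + (1-p)*0.000000] = 0.000000
  V(2,1) = exp(-r*dt) * [p*0.000000 + (1-p)*8.509880] = 4.161958
  V(2,2) = exp(-r*dt) * [p*8.509880 + (1-p)*25.869944] = 16.912746
  V(1,0) = exp(-r*dt) * [p*0.000000 + (1-p)*4.161958] = 2.035504
  V(1,1) = exp(-r*dt) * [p*4.161958 + (1-p)*16.912746] = 10.355246
  V(0,0) = exp(-r*dt) * [p*2.035504 + (1-p)*10.355246] = 6.083544
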